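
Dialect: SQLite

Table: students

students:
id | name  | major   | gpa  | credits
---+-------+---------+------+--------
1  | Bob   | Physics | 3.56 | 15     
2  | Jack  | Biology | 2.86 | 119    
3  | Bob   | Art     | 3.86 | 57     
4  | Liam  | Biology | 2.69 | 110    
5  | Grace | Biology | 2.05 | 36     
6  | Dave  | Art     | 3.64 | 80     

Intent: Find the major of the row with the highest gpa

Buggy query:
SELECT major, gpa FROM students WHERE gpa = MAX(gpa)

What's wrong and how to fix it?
Bug: WHERE is evaluated per row; an aggregate over the whole table isn't defined there

Fix: Use a subquery: WHERE gpa = (SELECT MAX(gpa) FROM students)

Corrected query:
SELECT major, gpa FROM students WHERE gpa = (SELECT MAX(gpa) FROM students)

Result:
major | gpa 
------+-----
Art   | 3.86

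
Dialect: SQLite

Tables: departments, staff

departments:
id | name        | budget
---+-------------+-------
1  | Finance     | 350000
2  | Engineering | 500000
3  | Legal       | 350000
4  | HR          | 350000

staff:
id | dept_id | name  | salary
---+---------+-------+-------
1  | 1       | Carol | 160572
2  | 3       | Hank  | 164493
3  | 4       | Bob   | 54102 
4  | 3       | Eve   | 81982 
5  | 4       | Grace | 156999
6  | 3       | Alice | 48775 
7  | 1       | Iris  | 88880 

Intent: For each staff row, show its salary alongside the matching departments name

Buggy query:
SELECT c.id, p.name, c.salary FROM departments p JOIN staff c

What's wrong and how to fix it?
Bug: Missing join condition: each staff row is matched to all departments rows instead of just its own

Fix: Add ON c.dept_id = p.id to the JOIN

Corrected query:
SELECT c.id, p.name, c.salary FROM departments p JOIN staff c ON c.dept_id = p.id

Result:
id | name    | salary
---+---------+-------
1  | Finance | 160572
2  | Legal   | 164493
3  | HR      | 54102 
4  | Legal   | 81982 
5  | HR      | 156999
6  | Legal   | 48775 
7  | Finance | 88880 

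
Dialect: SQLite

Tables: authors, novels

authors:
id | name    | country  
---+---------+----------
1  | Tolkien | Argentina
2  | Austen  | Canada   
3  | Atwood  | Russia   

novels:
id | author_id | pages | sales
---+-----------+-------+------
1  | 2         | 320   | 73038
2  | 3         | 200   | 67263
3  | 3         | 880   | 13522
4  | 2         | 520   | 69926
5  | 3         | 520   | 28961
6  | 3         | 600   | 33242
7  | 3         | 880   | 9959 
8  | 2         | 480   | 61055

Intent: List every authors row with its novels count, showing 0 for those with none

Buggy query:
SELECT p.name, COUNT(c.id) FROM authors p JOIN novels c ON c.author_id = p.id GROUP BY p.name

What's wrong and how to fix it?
Bug: An inner join excludes parents with zero children

Fix: Use LEFT JOIN so parents without children still appear (COUNT(c.id) gives 0)

Corrected query:
SELECT p.name, COUNT(c.id) FROM authors p LEFT JOIN novels c ON c.author_id = p.id GROUP BY p.name

Result:
name    | COUNT(c.id)
--------+------------
Atwood  | 5          
Austen  | 3          
Tolkien | 0          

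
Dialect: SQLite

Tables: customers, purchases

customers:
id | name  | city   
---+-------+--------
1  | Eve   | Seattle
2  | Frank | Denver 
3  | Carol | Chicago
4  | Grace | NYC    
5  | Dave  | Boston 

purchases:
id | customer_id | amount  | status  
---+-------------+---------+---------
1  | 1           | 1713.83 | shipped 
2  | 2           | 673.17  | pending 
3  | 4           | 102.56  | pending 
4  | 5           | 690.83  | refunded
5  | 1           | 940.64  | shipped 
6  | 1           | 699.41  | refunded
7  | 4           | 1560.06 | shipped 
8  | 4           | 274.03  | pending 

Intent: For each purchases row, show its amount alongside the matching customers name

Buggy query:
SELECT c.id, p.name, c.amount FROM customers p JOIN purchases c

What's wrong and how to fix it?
Bug: JOIN with no ON clause produces a cartesian product; every purchases row pairs with every customers row

Fix: Specify the join condition linking the foreign key to the parent id

Corrected query:
SELECT c.id, p.name, c.amount FROM customers p JOIN purchases c ON c.customer_id = p.id

Result:
id | name  | amount 
---+-------+--------
1  | Eve   | 1713.83
2  | Frank | 673.17 
3  | Grace | 102.56 
4  | Dave  | 690.83 
5  | Eve   | 940.64 
6  | Eve   | 699.41 
7  | Grace | 1560.06
8  | Grace | 274.03 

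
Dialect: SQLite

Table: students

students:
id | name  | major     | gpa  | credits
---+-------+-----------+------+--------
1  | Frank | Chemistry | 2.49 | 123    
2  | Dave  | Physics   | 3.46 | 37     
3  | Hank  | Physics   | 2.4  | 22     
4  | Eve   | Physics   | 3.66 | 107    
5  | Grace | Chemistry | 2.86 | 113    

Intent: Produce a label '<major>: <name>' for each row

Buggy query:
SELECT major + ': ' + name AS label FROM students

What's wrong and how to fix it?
Bug: SQLite uses || for string concatenation; + coerces text to numbers (yielding 0)

Fix: Replace + with || to concatenate text

Corrected query:
SELECT major || ': ' || name AS label FROM students

Result:
label           
----------------
Chemistry: Frank
Physics: Dave   
Physics: Hank   
Physics: Eve    
Chemistry: Grace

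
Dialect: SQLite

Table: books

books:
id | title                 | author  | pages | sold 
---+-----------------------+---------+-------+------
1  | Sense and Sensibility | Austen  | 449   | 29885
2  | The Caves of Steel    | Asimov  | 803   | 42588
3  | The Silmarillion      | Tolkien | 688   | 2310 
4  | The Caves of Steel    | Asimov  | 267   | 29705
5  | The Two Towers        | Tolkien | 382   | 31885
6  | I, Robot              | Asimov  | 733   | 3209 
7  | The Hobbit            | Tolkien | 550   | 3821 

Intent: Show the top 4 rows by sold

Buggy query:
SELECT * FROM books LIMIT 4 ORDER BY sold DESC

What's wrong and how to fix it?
Bug: ORDER BY cannot follow LIMIT; LIMIT is the final clause

Fix: Sort with ORDER BY, then apply LIMIT

Corrected query:
SELECT * FROM books ORDER BY sold DESC LIMIT 4

Result:
id | title                 | author  | pages | sold 
---+-----------------------+---------+-------+------
2  | The Caves of Steel    | Asimov  | 803   | 42588
5  | The Two Towers        | Tolkien | 382   | 31885
1  | Sense and Sensibility | Austen  | 449   | 29885
4  | The Caves of Steel    | Asimov  | 267   | 29705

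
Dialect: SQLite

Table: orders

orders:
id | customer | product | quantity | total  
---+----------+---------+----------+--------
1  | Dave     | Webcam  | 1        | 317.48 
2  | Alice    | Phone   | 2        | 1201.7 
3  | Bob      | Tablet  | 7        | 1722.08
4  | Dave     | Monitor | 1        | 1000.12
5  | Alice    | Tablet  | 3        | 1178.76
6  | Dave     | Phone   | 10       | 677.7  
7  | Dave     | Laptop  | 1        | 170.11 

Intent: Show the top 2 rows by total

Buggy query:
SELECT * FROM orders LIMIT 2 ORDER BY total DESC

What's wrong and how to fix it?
Bug: LIMIT must come after ORDER BY

Fix: Swap the clauses: ORDER BY first, then LIMIT

Corrected query:
SELECT * FROM orders ORDER BY total DESC LIMIT 2

Result:
id | customer | product | quantity | total  
---+----------+---------+----------+--------
3  | Bob      | Tablet  | 7        | 1722.08
2  | Alice    | Phone   | 2        | 1201.7 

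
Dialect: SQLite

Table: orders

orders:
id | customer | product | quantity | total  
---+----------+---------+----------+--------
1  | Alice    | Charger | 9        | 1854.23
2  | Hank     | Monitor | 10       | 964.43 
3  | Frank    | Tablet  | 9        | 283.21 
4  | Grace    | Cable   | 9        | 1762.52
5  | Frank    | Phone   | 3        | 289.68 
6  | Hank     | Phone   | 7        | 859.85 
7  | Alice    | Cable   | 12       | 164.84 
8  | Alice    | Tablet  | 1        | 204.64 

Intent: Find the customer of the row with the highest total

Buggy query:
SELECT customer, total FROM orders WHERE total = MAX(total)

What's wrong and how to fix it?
Bug: MAX(total) is an aggregate and cannot be used directly in WHERE

Fix: Use a subquery: WHERE total = (SELECT MAX(total) FROM orders)

Corrected query:
SELECT customer, total FROM orders WHERE total = (SELECT MAX(total) FROM orders)

Result:
customer | total  
---------+--------
Alice    | 1854.23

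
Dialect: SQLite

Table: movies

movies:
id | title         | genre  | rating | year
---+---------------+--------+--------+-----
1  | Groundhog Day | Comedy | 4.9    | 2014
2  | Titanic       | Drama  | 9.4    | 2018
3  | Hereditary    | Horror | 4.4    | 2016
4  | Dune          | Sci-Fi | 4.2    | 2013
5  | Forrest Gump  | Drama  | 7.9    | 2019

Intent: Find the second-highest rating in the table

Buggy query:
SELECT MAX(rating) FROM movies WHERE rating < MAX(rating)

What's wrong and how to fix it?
Bug: MAX(rating) on the right of the comparison is an aggregate-in-WHERE error

Fix: Compute the overall MAX in a subquery, then take MAX of rows below it

Corrected query:
SELECT MAX(rating) FROM movies WHERE rating < (SELECT MAX(rating) FROM movies)

Result:
MAX(rating)
-----------
7.9        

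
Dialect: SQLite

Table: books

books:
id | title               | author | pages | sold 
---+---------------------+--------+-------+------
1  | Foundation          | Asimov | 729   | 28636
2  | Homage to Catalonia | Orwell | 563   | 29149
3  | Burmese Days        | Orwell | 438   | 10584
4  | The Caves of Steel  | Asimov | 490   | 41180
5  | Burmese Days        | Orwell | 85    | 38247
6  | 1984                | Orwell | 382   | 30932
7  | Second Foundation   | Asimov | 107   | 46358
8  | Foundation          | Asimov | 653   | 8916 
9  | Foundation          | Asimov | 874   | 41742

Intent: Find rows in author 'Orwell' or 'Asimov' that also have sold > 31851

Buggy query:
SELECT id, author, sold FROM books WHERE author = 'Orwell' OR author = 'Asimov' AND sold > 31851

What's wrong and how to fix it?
Bug: Without parentheses, AND is evaluated before OR, so the sold filter only applies to the 'Asimov' branch

Fix: Add parentheses around the OR so the AND applies to both alternatives

Corrected query:
SELECT id, author, sold FROM books WHERE (author = 'Orwell' OR author = 'Asimov') AND sold > 31851

Result:
id | author | sold 
---+--------+------
4  | Asimov | 41180
5  | Orwell | 38247
7  | Asimov | 46358
9  | Asimov | 41742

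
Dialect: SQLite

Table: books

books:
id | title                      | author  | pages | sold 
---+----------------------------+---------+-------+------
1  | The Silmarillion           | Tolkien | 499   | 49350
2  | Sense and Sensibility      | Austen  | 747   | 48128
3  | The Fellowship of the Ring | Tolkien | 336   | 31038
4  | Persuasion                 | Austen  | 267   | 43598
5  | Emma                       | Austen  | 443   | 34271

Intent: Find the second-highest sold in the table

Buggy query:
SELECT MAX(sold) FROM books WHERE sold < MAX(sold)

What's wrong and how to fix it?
Bug: MAX(sold) on the right of the comparison is an aggregate-in-WHERE error

Fix: Compute the overall MAX in a subquery, then take MAX of rows below it

Corrected query:
SELECT MAX(sold) FROM books WHERE sold < (SELECT MAX(sold) FROM books)

Result:
MAX(sold)
---------
48128    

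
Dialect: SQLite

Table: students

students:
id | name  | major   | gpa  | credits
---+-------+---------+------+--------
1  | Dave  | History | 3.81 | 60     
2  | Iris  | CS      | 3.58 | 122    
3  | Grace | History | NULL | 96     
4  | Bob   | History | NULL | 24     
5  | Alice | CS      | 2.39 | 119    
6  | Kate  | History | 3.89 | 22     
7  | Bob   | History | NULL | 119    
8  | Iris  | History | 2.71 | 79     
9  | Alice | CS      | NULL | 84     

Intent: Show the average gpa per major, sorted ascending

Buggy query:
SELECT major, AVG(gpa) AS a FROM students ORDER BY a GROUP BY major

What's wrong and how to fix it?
Bug: GROUP BY must precede ORDER BY

Fix: Move ORDER BY to the end, after GROUP BY

Corrected query:
SELECT major, AVG(gpa) AS a FROM students GROUP BY major ORDER BY a

Result:
major   | a    
--------+------
CS      | 2.985
History | 3.47 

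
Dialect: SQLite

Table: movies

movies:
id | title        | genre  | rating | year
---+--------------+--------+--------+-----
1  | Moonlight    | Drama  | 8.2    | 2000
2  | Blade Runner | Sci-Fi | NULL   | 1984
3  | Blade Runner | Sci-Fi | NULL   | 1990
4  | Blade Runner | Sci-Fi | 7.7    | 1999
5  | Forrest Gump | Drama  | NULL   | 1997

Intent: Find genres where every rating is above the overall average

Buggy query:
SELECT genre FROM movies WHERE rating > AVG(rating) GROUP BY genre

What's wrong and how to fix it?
Bug: WHERE evaluates per row before aggregation, so AVG() is unavailable

Fix: Compute the overall average in a scalar subquery and compare each group's MIN against it in HAVING

Corrected query:
SELECT genre FROM movies GROUP BY genre HAVING MIN(rating) > (SELECT AVG(rating) FROM movies)

Result:
genre
-----
Drama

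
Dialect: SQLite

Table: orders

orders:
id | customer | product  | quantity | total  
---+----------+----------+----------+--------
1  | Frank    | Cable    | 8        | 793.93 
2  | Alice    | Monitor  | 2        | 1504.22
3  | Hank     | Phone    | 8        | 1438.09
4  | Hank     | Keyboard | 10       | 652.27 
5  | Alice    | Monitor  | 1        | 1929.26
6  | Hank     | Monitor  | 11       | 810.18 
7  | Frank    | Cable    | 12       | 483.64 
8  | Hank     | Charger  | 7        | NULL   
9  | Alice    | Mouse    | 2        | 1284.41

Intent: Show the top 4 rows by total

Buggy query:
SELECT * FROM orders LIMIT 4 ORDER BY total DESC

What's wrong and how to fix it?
Bug: ORDER BY cannot follow LIMIT; LIMIT is the final clause

Fix: Sort with ORDER BY, then apply LIMIT

Corrected query:
SELECT * FROM orders ORDER BY total DESC LIMIT 4

Result:
id | customer | product | quantity | total  
---+----------+---------+----------+--------
5  | Alice    | Monitor | 1        | 1929.26
2  | Alice    | Monitor | 2        | 1504.22
3  | Hank     | Phone   | 8        | 1438.09
9  | Alice    | Mouse   | 2        | 1284.41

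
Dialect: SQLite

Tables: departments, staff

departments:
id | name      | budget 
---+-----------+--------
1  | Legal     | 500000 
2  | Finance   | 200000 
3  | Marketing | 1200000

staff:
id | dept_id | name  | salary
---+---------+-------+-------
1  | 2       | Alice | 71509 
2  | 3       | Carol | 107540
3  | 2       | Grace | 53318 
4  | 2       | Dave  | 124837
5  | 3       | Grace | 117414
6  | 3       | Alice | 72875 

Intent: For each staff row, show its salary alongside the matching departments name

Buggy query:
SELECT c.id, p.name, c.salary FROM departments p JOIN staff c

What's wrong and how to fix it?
Bug: Missing join condition: each staff row is matched to all departments rows instead of just its own

Fix: Add ON c.dept_id = p.id to the JOIN

Corrected query:
SELECT c.id, p.name, c.salary FROM departments p JOIN staff c ON c.dept_id = p.id

Result:
id | name      | salary
---+-----------+-------
1  | Finance   | 71509 
2  | Marketing | 107540
3  | Finance   | 53318 
4  | Finance   | 124837
5  | Marketing | 117414
6  | Marketing | 72875 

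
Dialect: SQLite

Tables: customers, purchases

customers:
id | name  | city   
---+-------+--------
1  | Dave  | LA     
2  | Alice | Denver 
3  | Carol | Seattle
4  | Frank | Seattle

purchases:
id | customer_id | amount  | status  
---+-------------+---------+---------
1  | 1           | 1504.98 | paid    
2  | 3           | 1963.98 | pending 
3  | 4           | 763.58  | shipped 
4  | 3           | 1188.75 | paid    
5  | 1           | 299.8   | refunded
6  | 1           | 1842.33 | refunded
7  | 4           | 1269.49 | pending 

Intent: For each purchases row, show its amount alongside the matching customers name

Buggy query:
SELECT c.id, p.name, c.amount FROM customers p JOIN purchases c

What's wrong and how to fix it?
Bug: JOIN with no ON clause produces a cartesian product; every purchases row pairs with every customers row

Fix: Specify the join condition linking the foreign key to the parent id

Corrected query:
SELECT c.id, p.name, c.amount FROM customers p JOIN purchases c ON c.customer_id = p.id

Result:
id | name  | amount 
---+-------+--------
1  | Dave  | 1504.98
2  | Carol | 1963.98
3  | Frank | 763.58 
4  | Carol | 1188.75
5  | Dave  | 299.8  
6  | Dave  | 1842.33
7  | Frank | 1269.49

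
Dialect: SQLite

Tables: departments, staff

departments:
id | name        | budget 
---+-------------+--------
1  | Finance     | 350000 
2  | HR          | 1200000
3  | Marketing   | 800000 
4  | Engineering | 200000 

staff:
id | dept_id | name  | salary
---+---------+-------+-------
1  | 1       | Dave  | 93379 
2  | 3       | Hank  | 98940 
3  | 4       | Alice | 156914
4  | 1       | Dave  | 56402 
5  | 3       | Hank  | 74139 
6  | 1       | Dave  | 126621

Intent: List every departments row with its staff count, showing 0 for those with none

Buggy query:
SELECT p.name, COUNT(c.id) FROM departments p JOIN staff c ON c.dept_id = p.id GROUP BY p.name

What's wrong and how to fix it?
Bug: An inner join excludes parents with zero children

Fix: Switch to LEFT JOIN to retain unmatched parent rows

Corrected query:
SELECT p.name, COUNT(c.id) FROM departments p LEFT JOIN staff c ON c.dept_id = p.id GROUP BY p.name

Result:
name        | COUNT(c.id)
------------+------------
Engineering | 1          
Finance     | 3          
HR          | 0          
Marketing   | 2          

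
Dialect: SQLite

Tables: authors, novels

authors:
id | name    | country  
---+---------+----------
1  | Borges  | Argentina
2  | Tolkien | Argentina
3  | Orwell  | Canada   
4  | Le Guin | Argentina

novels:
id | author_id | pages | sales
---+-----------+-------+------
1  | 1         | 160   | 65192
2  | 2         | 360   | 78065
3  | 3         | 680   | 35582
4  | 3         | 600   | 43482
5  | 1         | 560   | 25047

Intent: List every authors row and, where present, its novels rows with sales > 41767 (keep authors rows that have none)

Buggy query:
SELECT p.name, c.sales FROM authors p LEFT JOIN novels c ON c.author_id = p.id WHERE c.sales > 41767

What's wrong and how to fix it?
Bug: Filtering c.sales in WHERE discards the NULL rows produced by LEFT JOIN, turning it into an inner join

Fix: Move the right-table condition into the ON clause so unmatched parents are kept

Corrected query:
SELECT p.name, c.sales FROM authors p LEFT JOIN novels c ON c.author_id = p.id AND c.sales > 41767

Result:
name    | sales
--------+------
Borges  | 65192
Tolkien | 78065
Orwell  | 43482
Le Guin | NULL 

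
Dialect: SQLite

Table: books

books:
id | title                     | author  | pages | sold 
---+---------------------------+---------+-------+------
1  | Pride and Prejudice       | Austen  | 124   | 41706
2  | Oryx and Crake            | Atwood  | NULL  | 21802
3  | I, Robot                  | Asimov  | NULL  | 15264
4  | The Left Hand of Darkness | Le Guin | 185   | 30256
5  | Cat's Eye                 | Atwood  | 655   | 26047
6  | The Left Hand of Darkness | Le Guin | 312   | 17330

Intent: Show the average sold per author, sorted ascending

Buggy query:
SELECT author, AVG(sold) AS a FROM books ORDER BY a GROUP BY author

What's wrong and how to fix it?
Bug: GROUP BY must precede ORDER BY

Fix: Reorder: SELECT … FROM … GROUP BY … ORDER BY …

Corrected query:
SELECT author, AVG(sold) AS a FROM books GROUP BY author ORDER BY a

Result:
author  | a      
--------+--------
Asimov  | 15264  
Le Guin | 23793  
Atwood  | 23924.5
Austen  | 41706  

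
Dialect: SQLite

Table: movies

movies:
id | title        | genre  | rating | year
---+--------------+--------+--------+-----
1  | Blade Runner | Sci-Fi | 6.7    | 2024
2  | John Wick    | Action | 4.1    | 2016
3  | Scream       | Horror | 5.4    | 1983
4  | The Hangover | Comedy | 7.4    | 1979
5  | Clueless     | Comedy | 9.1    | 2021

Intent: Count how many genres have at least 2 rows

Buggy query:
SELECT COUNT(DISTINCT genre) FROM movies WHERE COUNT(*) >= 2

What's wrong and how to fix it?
Bug: COUNT(*) cannot appear in WHERE; the per-group count doesn't exist yet

Fix: Group first with HAVING COUNT(*) >= 2, then COUNT the resulting groups

Corrected query:
SELECT COUNT(*) FROM (SELECT genre FROM movies GROUP BY genre HAVING COUNT(*) >= 2)

Result:
COUNT(*)
--------
1       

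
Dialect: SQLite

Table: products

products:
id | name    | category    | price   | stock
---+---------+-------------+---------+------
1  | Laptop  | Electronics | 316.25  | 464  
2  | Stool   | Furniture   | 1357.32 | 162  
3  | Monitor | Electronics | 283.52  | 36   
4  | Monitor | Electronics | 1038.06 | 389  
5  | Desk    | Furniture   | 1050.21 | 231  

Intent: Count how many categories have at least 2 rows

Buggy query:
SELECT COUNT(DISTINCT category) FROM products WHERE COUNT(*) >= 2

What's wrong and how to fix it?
Bug: WHERE filters individual rows, not groups, so a group-level COUNT is invalid there

Fix: Group first with HAVING COUNT(*) >= 2, then COUNT the resulting groups

Corrected query:
SELECT COUNT(*) FROM (SELECT category FROM products GROUP BY category HAVING COUNT(*) >= 2)

Result:
COUNT(*)
--------
2       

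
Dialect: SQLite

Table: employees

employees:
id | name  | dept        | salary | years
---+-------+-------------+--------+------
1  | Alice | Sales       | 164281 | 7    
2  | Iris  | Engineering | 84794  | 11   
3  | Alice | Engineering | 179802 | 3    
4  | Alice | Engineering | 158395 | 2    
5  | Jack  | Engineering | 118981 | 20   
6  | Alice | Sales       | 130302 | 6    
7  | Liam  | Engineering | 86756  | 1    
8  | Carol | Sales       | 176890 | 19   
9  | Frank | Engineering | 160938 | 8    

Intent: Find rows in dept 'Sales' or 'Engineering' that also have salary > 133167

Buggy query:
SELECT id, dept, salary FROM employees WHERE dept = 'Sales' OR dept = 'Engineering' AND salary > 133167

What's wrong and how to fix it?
Bug: Without parentheses, AND is evaluated before OR, so the salary filter only applies to the 'Engineering' branch

Fix: Group the OR with parentheses (or use IN), then AND the threshold

Corrected query:
SELECT id, dept, salary FROM employees WHERE (dept = 'Sales' OR dept = 'Engineering') AND salary > 133167

Result:
id | dept        | salary
---+-------------+-------
1  | Sales       | 164281
3  | Engineering | 179802
4  | Engineering | 158395
8  | Sales       | 176890
9  | Engineering | 160938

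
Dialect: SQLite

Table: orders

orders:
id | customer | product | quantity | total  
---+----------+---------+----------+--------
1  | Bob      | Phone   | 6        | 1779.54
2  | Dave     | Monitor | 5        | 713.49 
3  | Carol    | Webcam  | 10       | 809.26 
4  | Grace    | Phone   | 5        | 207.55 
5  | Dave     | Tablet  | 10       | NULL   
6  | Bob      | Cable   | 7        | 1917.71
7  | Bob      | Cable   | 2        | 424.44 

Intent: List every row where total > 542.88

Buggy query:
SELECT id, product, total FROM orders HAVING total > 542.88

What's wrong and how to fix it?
Bug: This is a non-aggregate query (no GROUP BY, no aggregates), so in SQLite the HAVING clause is invalid here; a row-level condition belongs in WHERE

Fix: Replace HAVING with WHERE since the condition applies to individual rows

Corrected query:
SELECT id, product, total FROM orders WHERE total > 542.88

Result:
id | product | total  
---+---------+--------
1  | Phone   | 1779.54
2  | Monitor | 713.49 
3  | Webcam  | 809.26 
6  | Cable   | 1917.71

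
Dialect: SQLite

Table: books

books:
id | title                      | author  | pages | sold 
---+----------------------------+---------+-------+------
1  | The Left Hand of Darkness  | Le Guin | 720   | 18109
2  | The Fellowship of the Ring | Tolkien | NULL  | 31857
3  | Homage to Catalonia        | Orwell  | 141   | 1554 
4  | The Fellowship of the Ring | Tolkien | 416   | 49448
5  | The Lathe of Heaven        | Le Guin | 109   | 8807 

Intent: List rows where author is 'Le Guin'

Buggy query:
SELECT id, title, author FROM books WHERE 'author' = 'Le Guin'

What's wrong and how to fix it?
Bug: Single quotes denote string literals in SQL; the column name is being compared as a constant string

Fix: Reference the column as author without single quotes

Corrected query:
SELECT id, title, author FROM books WHERE author = 'Le Guin'

Result:
id | title                     | author 
---+---------------------------+--------
1  | The Left Hand of Darkness | Le Guin
5  | The Lathe of Heaven       | Le Guin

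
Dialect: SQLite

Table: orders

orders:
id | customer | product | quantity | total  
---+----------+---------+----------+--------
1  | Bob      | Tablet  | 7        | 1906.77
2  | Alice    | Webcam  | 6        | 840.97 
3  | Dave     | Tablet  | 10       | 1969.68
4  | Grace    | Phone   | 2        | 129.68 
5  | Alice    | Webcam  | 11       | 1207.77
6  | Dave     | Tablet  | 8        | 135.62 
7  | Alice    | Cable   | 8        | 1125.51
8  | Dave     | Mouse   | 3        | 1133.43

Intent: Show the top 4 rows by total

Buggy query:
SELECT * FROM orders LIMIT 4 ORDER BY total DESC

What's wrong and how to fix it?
Bug: ORDER BY cannot follow LIMIT; LIMIT is the final clause

Fix: Sort with ORDER BY, then apply LIMIT

Corrected query:
SELECT * FROM orders ORDER BY total DESC LIMIT 4

Result:
id | customer | product | quantity | total  
---+----------+---------+----------+--------
3  | Dave     | Tablet  | 10       | 1969.68
1  | Bob      | Tablet  | 7        | 1906.77
5  | Alice    | Webcam  | 11       | 1207.77
8  | Dave     | Mouse   | 3        | 1133.43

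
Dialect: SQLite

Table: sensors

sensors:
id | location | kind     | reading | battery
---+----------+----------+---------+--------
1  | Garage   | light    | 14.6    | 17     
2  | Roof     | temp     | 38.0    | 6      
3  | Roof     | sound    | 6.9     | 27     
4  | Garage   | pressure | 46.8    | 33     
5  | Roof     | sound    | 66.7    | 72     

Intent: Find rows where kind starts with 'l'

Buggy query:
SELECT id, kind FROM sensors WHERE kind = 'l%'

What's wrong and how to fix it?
Bug: '=' compares the literal string including the % character; pattern matching needs LIKE

Fix: Replace '=' with LIKE so 'l%' is treated as a pattern

Corrected query:
SELECT id, kind FROM sensors WHERE kind LIKE 'l%'

Result:
id | kind 
---+------
1  | light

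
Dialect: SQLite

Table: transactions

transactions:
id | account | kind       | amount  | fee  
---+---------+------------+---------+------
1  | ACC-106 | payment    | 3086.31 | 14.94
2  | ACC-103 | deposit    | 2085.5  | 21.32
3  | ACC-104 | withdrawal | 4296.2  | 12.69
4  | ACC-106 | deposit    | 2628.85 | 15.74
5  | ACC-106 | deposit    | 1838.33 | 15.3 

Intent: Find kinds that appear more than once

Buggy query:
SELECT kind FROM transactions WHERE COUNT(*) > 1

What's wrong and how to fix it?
Bug: COUNT(*) is an aggregate and cannot be used in WHERE

Fix: GROUP BY kind, then filter groups with HAVING COUNT(*) > 1

Corrected query:
SELECT kind FROM transactions GROUP BY kind HAVING COUNT(*) > 1

Result:
kind   
-------
deposit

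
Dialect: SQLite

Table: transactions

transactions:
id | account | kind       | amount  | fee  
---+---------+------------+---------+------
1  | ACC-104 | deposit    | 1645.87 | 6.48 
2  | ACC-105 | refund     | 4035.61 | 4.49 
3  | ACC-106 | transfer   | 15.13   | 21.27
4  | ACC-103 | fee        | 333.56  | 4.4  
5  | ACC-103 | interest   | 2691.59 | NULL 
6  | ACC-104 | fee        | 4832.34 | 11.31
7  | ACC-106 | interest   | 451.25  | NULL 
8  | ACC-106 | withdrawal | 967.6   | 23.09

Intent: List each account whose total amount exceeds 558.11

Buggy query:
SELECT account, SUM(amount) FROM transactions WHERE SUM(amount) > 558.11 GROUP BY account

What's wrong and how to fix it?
Bug: SUM(amount) is an aggregate, but WHERE filters rows before aggregation

Fix: Move the aggregate condition to a HAVING clause

Corrected query:
SELECT account, SUM(amount) FROM transactions GROUP BY account HAVING SUM(amount) > 558.11

Result:
account | SUM(amount)
--------+------------
ACC-103 | 3025.15    
ACC-104 | 6478.21    
ACC-105 | 4035.61    
ACC-106 | 1433.98    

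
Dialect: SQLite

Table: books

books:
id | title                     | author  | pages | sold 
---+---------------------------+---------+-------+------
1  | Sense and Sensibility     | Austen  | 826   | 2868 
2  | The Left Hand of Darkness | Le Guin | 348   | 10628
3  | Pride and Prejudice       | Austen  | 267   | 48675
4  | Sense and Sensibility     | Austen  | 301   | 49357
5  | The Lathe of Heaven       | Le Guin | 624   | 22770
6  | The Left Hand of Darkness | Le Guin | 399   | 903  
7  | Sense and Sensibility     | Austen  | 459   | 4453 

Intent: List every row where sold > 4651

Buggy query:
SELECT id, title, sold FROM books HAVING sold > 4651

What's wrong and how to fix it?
Bug: This is a non-aggregate query (no GROUP BY, no aggregates), so in SQLite the HAVING clause is invalid here; a row-level condition belongs in WHERE

Fix: Use WHERE for row-level filtering

Corrected query:
SELECT id, title, sold FROM books WHERE sold > 4651

Result:
id | title                     | sold 
---+---------------------------+------
2  | The Left Hand of Darkness | 10628
3  | Pride and Prejudice       | 48675
4  | Sense and Sensibility     | 49357
5  | The Lathe of Heaven       | 22770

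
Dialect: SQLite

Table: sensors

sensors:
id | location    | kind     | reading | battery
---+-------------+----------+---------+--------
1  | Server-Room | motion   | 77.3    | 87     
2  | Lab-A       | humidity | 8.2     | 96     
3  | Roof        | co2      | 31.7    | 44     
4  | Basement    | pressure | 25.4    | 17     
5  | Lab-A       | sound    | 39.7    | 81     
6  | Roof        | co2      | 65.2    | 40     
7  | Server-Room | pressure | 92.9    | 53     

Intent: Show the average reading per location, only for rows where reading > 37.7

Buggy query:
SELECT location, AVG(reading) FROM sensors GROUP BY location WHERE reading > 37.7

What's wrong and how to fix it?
Bug: WHERE cannot follow GROUP BY

Fix: Move the WHERE clause before GROUP BY

Corrected query:
SELECT location, AVG(reading) FROM sensors WHERE reading > 37.7 GROUP BY location

Result:
location    | AVG(reading)
------------+-------------
Lab-A       | 39.7        
Roof        | 65.2        
Server-Room | 85.1        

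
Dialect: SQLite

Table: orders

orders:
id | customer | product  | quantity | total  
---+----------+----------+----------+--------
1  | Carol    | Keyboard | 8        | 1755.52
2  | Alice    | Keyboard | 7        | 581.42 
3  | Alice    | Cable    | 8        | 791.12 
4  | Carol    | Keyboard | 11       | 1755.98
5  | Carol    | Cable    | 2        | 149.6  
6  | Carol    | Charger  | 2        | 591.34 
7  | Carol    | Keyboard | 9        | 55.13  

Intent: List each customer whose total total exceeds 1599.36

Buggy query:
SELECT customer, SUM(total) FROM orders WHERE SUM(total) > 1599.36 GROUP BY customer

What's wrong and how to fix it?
Bug: SUM(total) is an aggregate, but WHERE filters rows before aggregation

Fix: Move the aggregate condition to a HAVING clause

Corrected query:
SELECT customer, SUM(total) FROM orders GROUP BY customer HAVING SUM(total) > 1599.36

Result:
customer | SUM(total)
---------+-----------
Carol    | 4307.57   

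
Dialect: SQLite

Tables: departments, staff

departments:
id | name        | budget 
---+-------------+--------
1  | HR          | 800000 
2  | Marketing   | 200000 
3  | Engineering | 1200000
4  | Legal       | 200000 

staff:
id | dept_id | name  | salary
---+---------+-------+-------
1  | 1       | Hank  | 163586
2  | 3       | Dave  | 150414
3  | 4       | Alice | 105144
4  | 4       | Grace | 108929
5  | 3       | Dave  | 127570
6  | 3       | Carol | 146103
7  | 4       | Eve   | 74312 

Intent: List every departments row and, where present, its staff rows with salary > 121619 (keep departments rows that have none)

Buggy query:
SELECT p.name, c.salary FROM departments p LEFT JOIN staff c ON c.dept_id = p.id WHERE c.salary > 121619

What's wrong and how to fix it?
Bug: A WHERE condition on the right-hand table after LEFT JOIN drops unmatched parents

Fix: Put 'c.salary > 121619' in the JOIN's ON clause instead of WHERE

Corrected query:
SELECT p.name, c.salary FROM departments p LEFT JOIN staff c ON c.dept_id = p.id AND c.salary > 121619

Result:
name        | salary
------------+-------
HR          | 163586
Marketing   | NULL  
Engineering | 127570
Engineering | 146103
Engineering | 150414
Legal       | NULL  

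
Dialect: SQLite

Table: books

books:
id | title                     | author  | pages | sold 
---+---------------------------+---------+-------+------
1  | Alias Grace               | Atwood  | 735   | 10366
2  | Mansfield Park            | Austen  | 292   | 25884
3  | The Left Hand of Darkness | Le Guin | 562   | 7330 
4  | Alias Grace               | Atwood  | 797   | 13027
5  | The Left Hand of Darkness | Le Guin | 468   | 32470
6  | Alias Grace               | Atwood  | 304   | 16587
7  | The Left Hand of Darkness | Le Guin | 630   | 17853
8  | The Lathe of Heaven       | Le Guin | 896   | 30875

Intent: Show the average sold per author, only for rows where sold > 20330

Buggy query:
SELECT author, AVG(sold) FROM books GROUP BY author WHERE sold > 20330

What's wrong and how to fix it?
Bug: WHERE cannot follow GROUP BY

Fix: Place WHERE between FROM and GROUP BY

Corrected query:
SELECT author, AVG(sold) FROM books WHERE sold > 20330 GROUP BY author

Result:
author  | AVG(sold)
--------+----------
Austen  | 25884    
Le Guin | 31672.5  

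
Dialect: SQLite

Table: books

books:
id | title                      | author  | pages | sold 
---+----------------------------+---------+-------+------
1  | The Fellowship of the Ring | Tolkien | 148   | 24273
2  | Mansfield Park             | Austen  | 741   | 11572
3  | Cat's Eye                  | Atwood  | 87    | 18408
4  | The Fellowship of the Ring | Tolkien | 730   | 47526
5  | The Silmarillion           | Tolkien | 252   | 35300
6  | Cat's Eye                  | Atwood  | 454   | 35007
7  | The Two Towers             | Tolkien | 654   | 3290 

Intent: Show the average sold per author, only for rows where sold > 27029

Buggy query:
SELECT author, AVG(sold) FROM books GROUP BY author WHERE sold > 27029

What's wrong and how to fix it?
Bug: Row-level WHERE must come before GROUP BY in the clause order

Fix: Place WHERE between FROM and GROUP BY

Corrected query:
SELECT author, AVG(sold) FROM books WHERE sold > 27029 GROUP BY author

Result:
author  | AVG(sold)
--------+----------
Atwood  | 35007    
Tolkien | 41413    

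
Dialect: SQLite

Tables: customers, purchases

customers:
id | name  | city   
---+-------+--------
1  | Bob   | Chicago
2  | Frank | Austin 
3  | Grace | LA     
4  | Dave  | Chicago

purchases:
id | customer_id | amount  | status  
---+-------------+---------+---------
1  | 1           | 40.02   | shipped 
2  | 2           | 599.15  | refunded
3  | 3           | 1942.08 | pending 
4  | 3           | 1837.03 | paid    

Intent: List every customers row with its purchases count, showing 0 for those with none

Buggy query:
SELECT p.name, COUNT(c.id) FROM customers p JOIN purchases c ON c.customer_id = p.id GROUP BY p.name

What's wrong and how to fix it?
Bug: INNER JOIN drops customers rows that have no matching purchases rows

Fix: Switch to LEFT JOIN to retain unmatched parent rows

Corrected query:
SELECT p.name, COUNT(c.id) FROM customers p LEFT JOIN purchases c ON c.customer_id = p.id GROUP BY p.name

Result:
name  | COUNT(c.id)
------+------------
Bob   | 1          
Dave  | 0          
Frank | 1          
Grace | 2          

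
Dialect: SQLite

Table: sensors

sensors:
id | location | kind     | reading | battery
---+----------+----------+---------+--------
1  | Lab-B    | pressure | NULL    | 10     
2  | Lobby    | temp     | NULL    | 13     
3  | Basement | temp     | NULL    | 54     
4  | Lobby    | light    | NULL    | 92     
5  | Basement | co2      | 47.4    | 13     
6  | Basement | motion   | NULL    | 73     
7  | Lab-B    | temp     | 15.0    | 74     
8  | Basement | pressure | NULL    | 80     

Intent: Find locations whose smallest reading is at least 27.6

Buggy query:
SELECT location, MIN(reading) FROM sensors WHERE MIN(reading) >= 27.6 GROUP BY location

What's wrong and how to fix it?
Bug: MIN() in WHERE is a misuse of aggregate

Fix: Use HAVING for the per-group MIN condition

Corrected query:
SELECT location, MIN(reading) FROM sensors GROUP BY location HAVING MIN(reading) >= 27.6

Result:
location | MIN(reading)
---------+-------------
Basement | 47.4        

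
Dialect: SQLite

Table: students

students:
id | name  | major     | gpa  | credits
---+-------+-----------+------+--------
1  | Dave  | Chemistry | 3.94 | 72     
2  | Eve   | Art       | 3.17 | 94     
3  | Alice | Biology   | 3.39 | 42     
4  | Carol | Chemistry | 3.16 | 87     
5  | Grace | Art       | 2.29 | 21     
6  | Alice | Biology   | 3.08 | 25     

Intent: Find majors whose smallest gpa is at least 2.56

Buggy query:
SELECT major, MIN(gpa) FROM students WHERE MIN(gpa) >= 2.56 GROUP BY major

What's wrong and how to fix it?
Bug: Aggregates like MIN are computed per group after WHERE runs

Fix: Use HAVING for the per-group MIN condition

Corrected query:
SELECT major, MIN(gpa) FROM students GROUP BY major HAVING MIN(gpa) >= 2.56

Result:
major     | MIN(gpa)
----------+---------
Biology   | 3.08    
Chemistry | 3.16    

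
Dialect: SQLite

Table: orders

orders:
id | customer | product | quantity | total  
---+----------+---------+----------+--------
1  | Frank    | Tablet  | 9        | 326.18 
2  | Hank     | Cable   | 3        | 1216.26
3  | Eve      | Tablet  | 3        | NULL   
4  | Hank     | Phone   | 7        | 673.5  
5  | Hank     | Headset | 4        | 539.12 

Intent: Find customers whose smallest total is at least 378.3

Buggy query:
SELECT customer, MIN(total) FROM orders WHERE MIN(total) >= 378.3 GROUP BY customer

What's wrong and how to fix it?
Bug: Aggregates like MIN are computed per group after WHERE runs

Fix: Replace WHERE with HAVING after the GROUP BY

Corrected query:
SELECT customer, MIN(total) FROM orders GROUP BY customer HAVING MIN(total) >= 378.3

Result:
customer | MIN(total)
---------+-----------
Hank     | 539.12    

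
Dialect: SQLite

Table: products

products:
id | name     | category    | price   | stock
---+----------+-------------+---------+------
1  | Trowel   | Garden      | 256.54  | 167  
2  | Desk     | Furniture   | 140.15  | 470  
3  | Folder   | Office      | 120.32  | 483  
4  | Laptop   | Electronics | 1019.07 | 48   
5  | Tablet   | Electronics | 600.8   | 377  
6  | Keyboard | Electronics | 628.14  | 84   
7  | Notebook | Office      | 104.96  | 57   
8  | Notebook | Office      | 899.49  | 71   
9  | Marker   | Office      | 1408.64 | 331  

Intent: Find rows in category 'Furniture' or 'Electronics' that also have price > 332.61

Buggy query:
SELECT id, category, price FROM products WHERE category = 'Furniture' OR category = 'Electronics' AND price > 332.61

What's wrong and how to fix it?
Bug: AND binds tighter than OR, so this parses as category = 'Furniture' OR (category = 'Electronics' AND price > 332.61)

Fix: Group the OR with parentheses (or use IN), then AND the threshold

Corrected query:
SELECT id, category, price FROM products WHERE (category = 'Furniture' OR category = 'Electronics') AND price > 332.61

Result:
id | category    | price  
---+-------------+--------
4  | Electronics | 1019.07
5  | Electronics | 600.8  
6  | Electronics | 628.14 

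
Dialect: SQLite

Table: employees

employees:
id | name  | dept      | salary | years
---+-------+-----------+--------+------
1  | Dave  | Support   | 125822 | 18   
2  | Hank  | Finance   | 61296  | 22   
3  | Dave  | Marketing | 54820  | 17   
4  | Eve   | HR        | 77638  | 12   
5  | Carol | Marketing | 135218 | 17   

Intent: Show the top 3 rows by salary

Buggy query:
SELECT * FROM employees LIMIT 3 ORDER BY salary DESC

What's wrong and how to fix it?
Bug: ORDER BY cannot follow LIMIT; LIMIT is the final clause

Fix: Sort with ORDER BY, then apply LIMIT

Corrected query:
SELECT * FROM employees ORDER BY salary DESC LIMIT 3

Result:
id | name  | dept      | salary | years
---+-------+-----------+--------+------
5  | Carol | Marketing | 135218 | 17   
1  | Dave  | Support   | 125822 | 18   
4  | Eve   | HR        | 77638  | 12   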